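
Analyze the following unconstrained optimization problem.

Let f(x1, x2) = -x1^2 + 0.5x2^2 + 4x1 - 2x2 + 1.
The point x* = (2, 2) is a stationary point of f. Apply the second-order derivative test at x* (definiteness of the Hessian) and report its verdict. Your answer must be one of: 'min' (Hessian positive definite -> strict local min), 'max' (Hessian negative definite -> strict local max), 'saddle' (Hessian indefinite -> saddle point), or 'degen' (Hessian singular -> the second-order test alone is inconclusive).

Compute the Hessian H = grad^2 f:
  H = [[-2, 0], [0, 1]]
Verify stationarity: grad f(x*) = H x* + g = (0, 0).
Eigenvalues of H: -2, 1.
Eigenvalues have mixed signs, so H is indefinite -> x* is a saddle point.

saddle


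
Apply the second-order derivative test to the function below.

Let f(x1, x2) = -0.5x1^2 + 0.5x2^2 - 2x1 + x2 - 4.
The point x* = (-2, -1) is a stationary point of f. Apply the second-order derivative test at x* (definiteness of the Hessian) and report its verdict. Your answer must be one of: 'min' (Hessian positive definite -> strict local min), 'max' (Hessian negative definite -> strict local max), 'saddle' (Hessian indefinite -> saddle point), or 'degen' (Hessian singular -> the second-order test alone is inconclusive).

Compute the Hessian H = grad^2 f:
  H = [[-1, 0], [0, 1]]
Verify stationarity: grad f(x*) = H x* + g = (0, 0).
Eigenvalues of H: -1, 1.
Eigenvalues have mixed signs, so H is indefinite -> x* is a saddle point.

saddle


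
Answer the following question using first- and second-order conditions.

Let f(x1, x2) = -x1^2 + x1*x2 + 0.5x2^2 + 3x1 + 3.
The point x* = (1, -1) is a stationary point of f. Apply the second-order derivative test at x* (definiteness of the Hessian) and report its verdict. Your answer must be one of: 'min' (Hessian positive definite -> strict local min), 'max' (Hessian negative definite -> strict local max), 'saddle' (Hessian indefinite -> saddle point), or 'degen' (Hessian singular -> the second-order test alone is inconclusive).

Compute the Hessian H = grad^2 f:
  H = [[-2, 1], [1, 1]]
Verify stationarity: grad f(x*) = H x* + g = (0, 0).
Eigenvalues of H: -2.3028, 1.3028.
Eigenvalues have mixed signs, so H is indefinite -> x* is a saddle point.

saddle


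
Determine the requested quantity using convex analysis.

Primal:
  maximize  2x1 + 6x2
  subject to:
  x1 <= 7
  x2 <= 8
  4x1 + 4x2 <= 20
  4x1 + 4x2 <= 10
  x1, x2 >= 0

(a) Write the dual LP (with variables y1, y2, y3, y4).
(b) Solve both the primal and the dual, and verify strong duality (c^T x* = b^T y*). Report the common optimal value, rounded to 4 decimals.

The standard primal-dual pair for 'max c^T x s.t. A x <= b, x >= 0' is:
  Dual:  min b^T y  s.t.  A^T y >= c,  y >= 0.

So the dual LP is:
  minimize  7y1 + 8y2 + 20y3 + 10y4
  subject to:
    y1 + 4y3 + 4y4 >= 2
    y2 + 4y3 + 4y4 >= 6
    y1, y2, y3, y4 >= 0

Solving the primal: x* = (0, 2.5).
  primal value c^T x* = 15.
Solving the dual: y* = (0, 0, 0, 1.5).
  dual value b^T y* = 15.
Strong duality: c^T x* = b^T y*. Confirmed.

15


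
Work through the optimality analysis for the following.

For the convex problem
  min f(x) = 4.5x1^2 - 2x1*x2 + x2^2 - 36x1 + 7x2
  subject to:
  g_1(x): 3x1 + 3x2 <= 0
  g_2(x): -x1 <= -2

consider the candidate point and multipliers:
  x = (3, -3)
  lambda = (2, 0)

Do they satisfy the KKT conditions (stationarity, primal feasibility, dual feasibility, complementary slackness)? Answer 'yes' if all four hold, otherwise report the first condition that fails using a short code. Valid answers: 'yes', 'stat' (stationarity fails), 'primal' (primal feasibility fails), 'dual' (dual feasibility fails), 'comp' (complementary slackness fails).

Gradient of f: grad f(x) = Q x + c = (-3, -5)
Constraint values g_i(x) = a_i^T x - b_i:
  g_1((3, -3)) = 0
  g_2((3, -3)) = -1
Stationarity residual: grad f(x) + sum_i lambda_i a_i = (3, 1)
  -> stationarity FAILS
Primal feasibility (all g_i <= 0): OK
Dual feasibility (all lambda_i >= 0): OK
Complementary slackness (lambda_i * g_i(x) = 0 for all i): OK

Verdict: the first failing condition is stationarity -> stat.

stat


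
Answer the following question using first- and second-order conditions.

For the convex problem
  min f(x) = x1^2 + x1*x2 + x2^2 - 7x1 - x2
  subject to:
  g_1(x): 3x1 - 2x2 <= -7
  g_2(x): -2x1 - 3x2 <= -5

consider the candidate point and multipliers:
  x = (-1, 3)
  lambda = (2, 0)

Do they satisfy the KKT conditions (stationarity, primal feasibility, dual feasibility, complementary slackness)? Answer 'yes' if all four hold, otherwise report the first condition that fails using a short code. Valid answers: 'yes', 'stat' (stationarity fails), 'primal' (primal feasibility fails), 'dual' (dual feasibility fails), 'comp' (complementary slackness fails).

Gradient of f: grad f(x) = Q x + c = (-6, 4)
Constraint values g_i(x) = a_i^T x - b_i:
  g_1((-1, 3)) = -2
  g_2((-1, 3)) = -2
Stationarity residual: grad f(x) + sum_i lambda_i a_i = (0, 0)
  -> stationarity OK
Primal feasibility (all g_i <= 0): OK
Dual feasibility (all lambda_i >= 0): OK
Complementary slackness (lambda_i * g_i(x) = 0 for all i): FAILS

Verdict: the first failing condition is complementary_slackness -> comp.

comp


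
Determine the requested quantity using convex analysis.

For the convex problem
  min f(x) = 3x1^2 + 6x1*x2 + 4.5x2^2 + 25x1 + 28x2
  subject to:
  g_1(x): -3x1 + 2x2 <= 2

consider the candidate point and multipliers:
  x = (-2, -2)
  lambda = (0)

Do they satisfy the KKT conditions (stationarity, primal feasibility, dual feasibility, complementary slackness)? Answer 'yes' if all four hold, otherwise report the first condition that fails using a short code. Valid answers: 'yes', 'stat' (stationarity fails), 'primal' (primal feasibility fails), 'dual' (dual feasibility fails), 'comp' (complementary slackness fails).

Gradient of f: grad f(x) = Q x + c = (1, -2)
Constraint values g_i(x) = a_i^T x - b_i:
  g_1((-2, -2)) = 0
Stationarity residual: grad f(x) + sum_i lambda_i a_i = (1, -2)
  -> stationarity FAILS
Primal feasibility (all g_i <= 0): OK
Dual feasibility (all lambda_i >= 0): OK
Complementary slackness (lambda_i * g_i(x) = 0 for all i): OK

Verdict: the first failing condition is stationarity -> stat.

stat


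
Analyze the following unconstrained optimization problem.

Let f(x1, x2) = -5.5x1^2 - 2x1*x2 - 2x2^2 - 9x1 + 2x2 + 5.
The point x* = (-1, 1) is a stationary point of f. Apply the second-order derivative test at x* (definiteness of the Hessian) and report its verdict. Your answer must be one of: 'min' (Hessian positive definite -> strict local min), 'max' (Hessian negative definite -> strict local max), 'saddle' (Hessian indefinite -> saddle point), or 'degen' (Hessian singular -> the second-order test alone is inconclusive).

Compute the Hessian H = grad^2 f:
  H = [[-11, -2], [-2, -4]]
Verify stationarity: grad f(x*) = H x* + g = (0, 0).
Eigenvalues of H: -11.5311, -3.4689.
Both eigenvalues < 0, so H is negative definite -> x* is a strict local max.

max


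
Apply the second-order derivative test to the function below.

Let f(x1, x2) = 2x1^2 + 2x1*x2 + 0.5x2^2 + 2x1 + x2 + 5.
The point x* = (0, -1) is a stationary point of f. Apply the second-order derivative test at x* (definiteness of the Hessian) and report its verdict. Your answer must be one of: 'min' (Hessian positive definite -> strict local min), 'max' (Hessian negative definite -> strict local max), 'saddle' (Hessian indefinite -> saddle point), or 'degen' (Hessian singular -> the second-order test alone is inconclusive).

Compute the Hessian H = grad^2 f:
  H = [[4, 2], [2, 1]]
Verify stationarity: grad f(x*) = H x* + g = (0, 0).
Eigenvalues of H: 0, 5.
H has a zero eigenvalue (singular; positive semidefinite but not definite), so H is neither positive definite, negative definite, nor indefinite. The second-order test alone is inconclusive -> degen.
(Indeed, f is constant along the null direction of H through x*, so x* is not a strict local extremum.)

degen


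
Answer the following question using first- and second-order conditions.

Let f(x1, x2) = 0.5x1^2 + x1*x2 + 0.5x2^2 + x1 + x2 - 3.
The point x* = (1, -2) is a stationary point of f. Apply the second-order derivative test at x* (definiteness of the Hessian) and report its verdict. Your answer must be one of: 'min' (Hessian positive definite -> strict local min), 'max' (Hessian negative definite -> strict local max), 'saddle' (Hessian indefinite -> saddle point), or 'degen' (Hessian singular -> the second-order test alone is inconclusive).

Compute the Hessian H = grad^2 f:
  H = [[1, 1], [1, 1]]
Verify stationarity: grad f(x*) = H x* + g = (0, 0).
Eigenvalues of H: 0, 2.
H has a zero eigenvalue (singular; positive semidefinite but not definite), so H is neither positive definite, negative definite, nor indefinite. The second-order test alone is inconclusive -> degen.
(Indeed, f is constant along the null direction of H through x*, so x* is not a strict local extremum.)

degen


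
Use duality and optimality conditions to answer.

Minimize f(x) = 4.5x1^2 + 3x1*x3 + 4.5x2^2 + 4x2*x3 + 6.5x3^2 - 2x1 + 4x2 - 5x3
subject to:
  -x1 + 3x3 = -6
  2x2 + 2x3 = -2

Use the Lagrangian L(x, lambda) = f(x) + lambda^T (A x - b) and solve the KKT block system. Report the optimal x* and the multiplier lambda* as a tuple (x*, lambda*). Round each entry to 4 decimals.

Form the Lagrangian:
  L(x, lambda) = (1/2) x^T Q x + c^T x + lambda^T (A x - b)
Stationarity (grad_x L = 0): Q x + c + A^T lambda = 0.
Primal feasibility: A x = b.

This gives the KKT block system:
  [ Q   A^T ] [ x     ]   [-c ]
  [ A    0  ] [ lambda ] = [ b ]

Solving the linear system:
  x*      = (1.4867, 0.5044, -1.5044)
  lambda* = (6.8673, -1.2611)
  f(x*)   = 22.6239

x* = (1.4867, 0.5044, -1.5044), lambda* = (6.8673, -1.2611)


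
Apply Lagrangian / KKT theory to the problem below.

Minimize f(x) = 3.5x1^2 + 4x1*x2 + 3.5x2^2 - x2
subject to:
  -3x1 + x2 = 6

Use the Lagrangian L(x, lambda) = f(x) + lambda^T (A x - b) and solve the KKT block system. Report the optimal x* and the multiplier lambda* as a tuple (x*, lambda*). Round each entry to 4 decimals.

Form the Lagrangian:
  L(x, lambda) = (1/2) x^T Q x + c^T x + lambda^T (A x - b)
Stationarity (grad_x L = 0): Q x + c + A^T lambda = 0.
Primal feasibility: A x = b.

This gives the KKT block system:
  [ Q   A^T ] [ x     ]   [-c ]
  [ A    0  ] [ lambda ] = [ b ]

Solving the linear system:
  x*      = (-1.5638, 1.3085)
  lambda* = (-1.9043)
  f(x*)   = 5.0585

x* = (-1.5638, 1.3085), lambda* = (-1.9043)


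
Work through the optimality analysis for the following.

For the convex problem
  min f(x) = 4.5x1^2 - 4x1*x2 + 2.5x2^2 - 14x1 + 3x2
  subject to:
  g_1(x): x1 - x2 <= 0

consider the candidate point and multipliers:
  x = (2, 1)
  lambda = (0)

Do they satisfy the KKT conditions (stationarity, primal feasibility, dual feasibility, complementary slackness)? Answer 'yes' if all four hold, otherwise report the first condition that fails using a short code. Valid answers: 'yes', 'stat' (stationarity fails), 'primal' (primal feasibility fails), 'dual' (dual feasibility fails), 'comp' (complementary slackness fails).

Gradient of f: grad f(x) = Q x + c = (0, 0)
Constraint values g_i(x) = a_i^T x - b_i:
  g_1((2, 1)) = 1
Stationarity residual: grad f(x) + sum_i lambda_i a_i = (0, 0)
  -> stationarity OK
Primal feasibility (all g_i <= 0): FAILS
Dual feasibility (all lambda_i >= 0): OK
Complementary slackness (lambda_i * g_i(x) = 0 for all i): OK

Verdict: the first failing condition is primal_feasibility -> primal.

primal


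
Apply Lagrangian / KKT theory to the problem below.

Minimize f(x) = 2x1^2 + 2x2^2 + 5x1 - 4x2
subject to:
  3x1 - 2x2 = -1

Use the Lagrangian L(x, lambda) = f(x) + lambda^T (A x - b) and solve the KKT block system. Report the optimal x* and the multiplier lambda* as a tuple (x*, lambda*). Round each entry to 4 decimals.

Form the Lagrangian:
  L(x, lambda) = (1/2) x^T Q x + c^T x + lambda^T (A x - b)
Stationarity (grad_x L = 0): Q x + c + A^T lambda = 0.
Primal feasibility: A x = b.

This gives the KKT block system:
  [ Q   A^T ] [ x     ]   [-c ]
  [ A    0  ] [ lambda ] = [ b ]

Solving the linear system:
  x*      = (-0.1538, 0.2692)
  lambda* = (-1.4615)
  f(x*)   = -1.6538

x* = (-0.1538, 0.2692), lambda* = (-1.4615)


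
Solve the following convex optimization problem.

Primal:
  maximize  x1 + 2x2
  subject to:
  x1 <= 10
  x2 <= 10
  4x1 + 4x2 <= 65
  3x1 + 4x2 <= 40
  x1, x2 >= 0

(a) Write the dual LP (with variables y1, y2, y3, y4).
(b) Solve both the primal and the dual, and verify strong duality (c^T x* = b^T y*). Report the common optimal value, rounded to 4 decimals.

The standard primal-dual pair for 'max c^T x s.t. A x <= b, x >= 0' is:
  Dual:  min b^T y  s.t.  A^T y >= c,  y >= 0.

So the dual LP is:
  minimize  10y1 + 10y2 + 65y3 + 40y4
  subject to:
    y1 + 4y3 + 3y4 >= 1
    y2 + 4y3 + 4y4 >= 2
    y1, y2, y3, y4 >= 0

Solving the primal: x* = (0, 10).
  primal value c^T x* = 20.
Solving the dual: y* = (0, 0.6667, 0, 0.3333).
  dual value b^T y* = 20.
Strong duality: c^T x* = b^T y*. Confirmed.

20


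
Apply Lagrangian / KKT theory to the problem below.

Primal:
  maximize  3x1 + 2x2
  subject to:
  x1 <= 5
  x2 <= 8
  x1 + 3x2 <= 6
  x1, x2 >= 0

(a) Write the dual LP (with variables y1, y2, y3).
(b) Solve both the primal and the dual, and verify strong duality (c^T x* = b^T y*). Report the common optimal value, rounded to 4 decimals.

The standard primal-dual pair for 'max c^T x s.t. A x <= b, x >= 0' is:
  Dual:  min b^T y  s.t.  A^T y >= c,  y >= 0.

So the dual LP is:
  minimize  5y1 + 8y2 + 6y3
  subject to:
    y1 + y3 >= 3
    y2 + 3y3 >= 2
    y1, y2, y3 >= 0

Solving the primal: x* = (5, 0.3333).
  primal value c^T x* = 15.6667.
Solving the dual: y* = (2.3333, 0, 0.6667).
  dual value b^T y* = 15.6667.
Strong duality: c^T x* = b^T y*. Confirmed.

15.6667


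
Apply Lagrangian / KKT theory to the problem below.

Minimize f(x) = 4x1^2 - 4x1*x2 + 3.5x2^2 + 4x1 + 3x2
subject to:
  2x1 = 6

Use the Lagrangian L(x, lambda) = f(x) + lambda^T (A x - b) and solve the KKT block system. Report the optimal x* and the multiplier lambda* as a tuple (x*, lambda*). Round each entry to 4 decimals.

Form the Lagrangian:
  L(x, lambda) = (1/2) x^T Q x + c^T x + lambda^T (A x - b)
Stationarity (grad_x L = 0): Q x + c + A^T lambda = 0.
Primal feasibility: A x = b.

This gives the KKT block system:
  [ Q   A^T ] [ x     ]   [-c ]
  [ A    0  ] [ lambda ] = [ b ]

Solving the linear system:
  x*      = (3, 1.2857)
  lambda* = (-11.4286)
  f(x*)   = 42.2143

x* = (3, 1.2857), lambda* = (-11.4286)


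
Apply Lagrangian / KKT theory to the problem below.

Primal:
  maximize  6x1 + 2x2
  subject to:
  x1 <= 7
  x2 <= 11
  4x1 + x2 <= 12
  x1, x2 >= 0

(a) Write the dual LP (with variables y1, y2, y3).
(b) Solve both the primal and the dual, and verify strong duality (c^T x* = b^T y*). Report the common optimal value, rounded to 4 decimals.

The standard primal-dual pair for 'max c^T x s.t. A x <= b, x >= 0' is:
  Dual:  min b^T y  s.t.  A^T y >= c,  y >= 0.

So the dual LP is:
  minimize  7y1 + 11y2 + 12y3
  subject to:
    y1 + 4y3 >= 6
    y2 + y3 >= 2
    y1, y2, y3 >= 0

Solving the primal: x* = (0.25, 11).
  primal value c^T x* = 23.5.
Solving the dual: y* = (0, 0.5, 1.5).
  dual value b^T y* = 23.5.
Strong duality: c^T x* = b^T y*. Confirmed.

23.5


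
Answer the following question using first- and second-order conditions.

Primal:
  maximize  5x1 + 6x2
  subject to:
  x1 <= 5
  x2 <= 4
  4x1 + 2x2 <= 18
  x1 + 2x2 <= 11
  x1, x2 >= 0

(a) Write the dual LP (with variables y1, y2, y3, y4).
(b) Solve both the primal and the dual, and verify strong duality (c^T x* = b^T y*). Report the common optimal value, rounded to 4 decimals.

The standard primal-dual pair for 'max c^T x s.t. A x <= b, x >= 0' is:
  Dual:  min b^T y  s.t.  A^T y >= c,  y >= 0.

So the dual LP is:
  minimize  5y1 + 4y2 + 18y3 + 11y4
  subject to:
    y1 + 4y3 + y4 >= 5
    y2 + 2y3 + 2y4 >= 6
    y1, y2, y3, y4 >= 0

Solving the primal: x* = (2.5, 4).
  primal value c^T x* = 36.5.
Solving the dual: y* = (0, 3.5, 1.25, 0).
  dual value b^T y* = 36.5.
Strong duality: c^T x* = b^T y*. Confirmed.

36.5


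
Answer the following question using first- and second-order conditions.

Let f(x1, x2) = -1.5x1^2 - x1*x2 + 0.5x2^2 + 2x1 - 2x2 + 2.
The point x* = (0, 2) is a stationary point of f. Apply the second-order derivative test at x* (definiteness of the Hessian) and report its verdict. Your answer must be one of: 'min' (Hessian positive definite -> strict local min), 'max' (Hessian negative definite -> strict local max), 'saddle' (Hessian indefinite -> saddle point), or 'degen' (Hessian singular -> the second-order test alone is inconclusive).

Compute the Hessian H = grad^2 f:
  H = [[-3, -1], [-1, 1]]
Verify stationarity: grad f(x*) = H x* + g = (0, 0).
Eigenvalues of H: -3.2361, 1.2361.
Eigenvalues have mixed signs, so H is indefinite -> x* is a saddle point.

saddle


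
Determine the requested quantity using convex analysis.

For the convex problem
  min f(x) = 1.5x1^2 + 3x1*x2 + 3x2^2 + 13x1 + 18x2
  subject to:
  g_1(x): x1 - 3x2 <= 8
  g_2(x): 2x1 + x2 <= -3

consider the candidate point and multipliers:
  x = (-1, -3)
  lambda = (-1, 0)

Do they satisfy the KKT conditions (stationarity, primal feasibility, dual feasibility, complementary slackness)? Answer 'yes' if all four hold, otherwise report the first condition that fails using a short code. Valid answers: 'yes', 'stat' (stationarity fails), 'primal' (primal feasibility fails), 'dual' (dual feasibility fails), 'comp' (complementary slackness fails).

Gradient of f: grad f(x) = Q x + c = (1, -3)
Constraint values g_i(x) = a_i^T x - b_i:
  g_1((-1, -3)) = 0
  g_2((-1, -3)) = -2
Stationarity residual: grad f(x) + sum_i lambda_i a_i = (0, 0)
  -> stationarity OK
Primal feasibility (all g_i <= 0): OK
Dual feasibility (all lambda_i >= 0): FAILS
Complementary slackness (lambda_i * g_i(x) = 0 for all i): OK

Verdict: the first failing condition is dual_feasibility -> dual.

dual


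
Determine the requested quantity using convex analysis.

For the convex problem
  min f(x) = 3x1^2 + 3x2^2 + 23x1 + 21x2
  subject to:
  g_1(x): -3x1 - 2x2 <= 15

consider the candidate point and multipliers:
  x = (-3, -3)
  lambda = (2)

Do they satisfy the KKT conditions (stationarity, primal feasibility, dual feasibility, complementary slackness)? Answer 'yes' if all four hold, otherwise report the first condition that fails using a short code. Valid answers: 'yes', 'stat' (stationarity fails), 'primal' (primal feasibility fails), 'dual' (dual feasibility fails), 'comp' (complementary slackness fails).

Gradient of f: grad f(x) = Q x + c = (5, 3)
Constraint values g_i(x) = a_i^T x - b_i:
  g_1((-3, -3)) = 0
Stationarity residual: grad f(x) + sum_i lambda_i a_i = (-1, -1)
  -> stationarity FAILS
Primal feasibility (all g_i <= 0): OK
Dual feasibility (all lambda_i >= 0): OK
Complementary slackness (lambda_i * g_i(x) = 0 for all i): OK

Verdict: the first failing condition is stationarity -> stat.

stat


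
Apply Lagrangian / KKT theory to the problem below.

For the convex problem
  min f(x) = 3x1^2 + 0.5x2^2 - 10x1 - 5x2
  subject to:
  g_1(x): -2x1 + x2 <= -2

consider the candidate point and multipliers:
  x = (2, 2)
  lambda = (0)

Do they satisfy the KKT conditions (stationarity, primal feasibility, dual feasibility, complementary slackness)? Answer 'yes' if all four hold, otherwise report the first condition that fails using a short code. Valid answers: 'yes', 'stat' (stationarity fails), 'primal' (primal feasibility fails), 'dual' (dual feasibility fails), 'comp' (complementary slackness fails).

Gradient of f: grad f(x) = Q x + c = (2, -3)
Constraint values g_i(x) = a_i^T x - b_i:
  g_1((2, 2)) = 0
Stationarity residual: grad f(x) + sum_i lambda_i a_i = (2, -3)
  -> stationarity FAILS
Primal feasibility (all g_i <= 0): OK
Dual feasibility (all lambda_i >= 0): OK
Complementary slackness (lambda_i * g_i(x) = 0 for all i): OK

Verdict: the first failing condition is stationarity -> stat.

stat


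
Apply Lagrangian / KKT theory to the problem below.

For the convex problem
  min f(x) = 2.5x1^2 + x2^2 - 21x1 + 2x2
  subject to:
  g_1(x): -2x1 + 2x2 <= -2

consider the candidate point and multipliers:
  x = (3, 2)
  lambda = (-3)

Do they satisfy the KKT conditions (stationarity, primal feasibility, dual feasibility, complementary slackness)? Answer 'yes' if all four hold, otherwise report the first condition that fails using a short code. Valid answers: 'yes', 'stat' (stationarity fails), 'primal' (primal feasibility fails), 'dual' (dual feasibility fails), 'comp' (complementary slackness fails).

Gradient of f: grad f(x) = Q x + c = (-6, 6)
Constraint values g_i(x) = a_i^T x - b_i:
  g_1((3, 2)) = 0
Stationarity residual: grad f(x) + sum_i lambda_i a_i = (0, 0)
  -> stationarity OK
Primal feasibility (all g_i <= 0): OK
Dual feasibility (all lambda_i >= 0): FAILS
Complementary slackness (lambda_i * g_i(x) = 0 for all i): OK

Verdict: the first failing condition is dual_feasibility -> dual.

dual


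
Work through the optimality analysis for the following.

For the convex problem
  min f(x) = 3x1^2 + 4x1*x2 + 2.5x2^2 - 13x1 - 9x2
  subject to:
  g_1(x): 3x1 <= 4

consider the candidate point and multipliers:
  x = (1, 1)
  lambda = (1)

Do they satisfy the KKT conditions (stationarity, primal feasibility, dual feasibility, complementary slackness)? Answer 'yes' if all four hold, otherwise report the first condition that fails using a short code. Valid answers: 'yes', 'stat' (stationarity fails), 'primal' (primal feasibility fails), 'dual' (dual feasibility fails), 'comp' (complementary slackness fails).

Gradient of f: grad f(x) = Q x + c = (-3, 0)
Constraint values g_i(x) = a_i^T x - b_i:
  g_1((1, 1)) = -1
Stationarity residual: grad f(x) + sum_i lambda_i a_i = (0, 0)
  -> stationarity OK
Primal feasibility (all g_i <= 0): OK
Dual feasibility (all lambda_i >= 0): OK
Complementary slackness (lambda_i * g_i(x) = 0 for all i): FAILS

Verdict: the first failing condition is complementary_slackness -> comp.

comp


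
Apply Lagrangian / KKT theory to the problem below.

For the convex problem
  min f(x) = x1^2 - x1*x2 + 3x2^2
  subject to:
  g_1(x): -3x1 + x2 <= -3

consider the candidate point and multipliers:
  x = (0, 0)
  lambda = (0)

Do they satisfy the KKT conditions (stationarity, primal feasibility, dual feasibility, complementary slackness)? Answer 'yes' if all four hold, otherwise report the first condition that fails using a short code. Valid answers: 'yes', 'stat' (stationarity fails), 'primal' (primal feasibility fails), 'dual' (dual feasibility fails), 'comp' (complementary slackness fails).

Gradient of f: grad f(x) = Q x + c = (0, 0)
Constraint values g_i(x) = a_i^T x - b_i:
  g_1((0, 0)) = 3
Stationarity residual: grad f(x) + sum_i lambda_i a_i = (0, 0)
  -> stationarity OK
Primal feasibility (all g_i <= 0): FAILS
Dual feasibility (all lambda_i >= 0): OK
Complementary slackness (lambda_i * g_i(x) = 0 for all i): OK

Verdict: the first failing condition is primal_feasibility -> primal.

primal


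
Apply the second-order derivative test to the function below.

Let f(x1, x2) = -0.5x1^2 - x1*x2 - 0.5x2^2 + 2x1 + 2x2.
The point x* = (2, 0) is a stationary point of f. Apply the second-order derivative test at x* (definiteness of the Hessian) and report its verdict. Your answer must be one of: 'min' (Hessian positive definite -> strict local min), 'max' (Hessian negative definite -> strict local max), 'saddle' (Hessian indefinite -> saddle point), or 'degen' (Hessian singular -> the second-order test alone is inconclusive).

Compute the Hessian H = grad^2 f:
  H = [[-1, -1], [-1, -1]]
Verify stationarity: grad f(x*) = H x* + g = (0, 0).
Eigenvalues of H: -2, 0.
H has a zero eigenvalue (singular; negative semidefinite but not definite), so H is neither positive definite, negative definite, nor indefinite. The second-order test alone is inconclusive -> degen.
(Indeed, f is constant along the null direction of H through x*, so x* is not a strict local extremum.)

degen


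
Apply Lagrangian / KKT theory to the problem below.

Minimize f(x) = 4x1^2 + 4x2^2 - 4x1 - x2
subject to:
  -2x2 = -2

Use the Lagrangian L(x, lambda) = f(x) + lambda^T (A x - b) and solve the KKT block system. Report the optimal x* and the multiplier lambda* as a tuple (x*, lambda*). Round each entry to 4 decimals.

Form the Lagrangian:
  L(x, lambda) = (1/2) x^T Q x + c^T x + lambda^T (A x - b)
Stationarity (grad_x L = 0): Q x + c + A^T lambda = 0.
Primal feasibility: A x = b.

This gives the KKT block system:
  [ Q   A^T ] [ x     ]   [-c ]
  [ A    0  ] [ lambda ] = [ b ]

Solving the linear system:
  x*      = (0.5, 1)
  lambda* = (3.5)
  f(x*)   = 2

x* = (0.5, 1), lambda* = (3.5)


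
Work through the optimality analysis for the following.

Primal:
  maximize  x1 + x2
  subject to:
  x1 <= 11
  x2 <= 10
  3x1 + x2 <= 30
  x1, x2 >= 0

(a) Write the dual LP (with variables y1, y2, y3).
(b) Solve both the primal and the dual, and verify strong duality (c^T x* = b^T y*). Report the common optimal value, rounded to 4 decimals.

The standard primal-dual pair for 'max c^T x s.t. A x <= b, x >= 0' is:
  Dual:  min b^T y  s.t.  A^T y >= c,  y >= 0.

So the dual LP is:
  minimize  11y1 + 10y2 + 30y3
  subject to:
    y1 + 3y3 >= 1
    y2 + y3 >= 1
    y1, y2, y3 >= 0

Solving the primal: x* = (6.6667, 10).
  primal value c^T x* = 16.6667.
Solving the dual: y* = (0, 0.6667, 0.3333).
  dual value b^T y* = 16.6667.
Strong duality: c^T x* = b^T y*. Confirmed.

16.6667


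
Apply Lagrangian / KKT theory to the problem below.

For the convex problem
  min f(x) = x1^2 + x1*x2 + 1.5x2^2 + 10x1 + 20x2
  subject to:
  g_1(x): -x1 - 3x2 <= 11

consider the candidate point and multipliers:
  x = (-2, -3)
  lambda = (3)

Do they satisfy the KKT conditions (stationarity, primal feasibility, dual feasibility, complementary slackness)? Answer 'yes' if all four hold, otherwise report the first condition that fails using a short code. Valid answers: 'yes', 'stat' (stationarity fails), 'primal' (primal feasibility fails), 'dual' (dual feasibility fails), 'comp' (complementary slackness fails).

Gradient of f: grad f(x) = Q x + c = (3, 9)
Constraint values g_i(x) = a_i^T x - b_i:
  g_1((-2, -3)) = 0
Stationarity residual: grad f(x) + sum_i lambda_i a_i = (0, 0)
  -> stationarity OK
Primal feasibility (all g_i <= 0): OK
Dual feasibility (all lambda_i >= 0): OK
Complementary slackness (lambda_i * g_i(x) = 0 for all i): OK

Verdict: yes, KKT holds.

yes


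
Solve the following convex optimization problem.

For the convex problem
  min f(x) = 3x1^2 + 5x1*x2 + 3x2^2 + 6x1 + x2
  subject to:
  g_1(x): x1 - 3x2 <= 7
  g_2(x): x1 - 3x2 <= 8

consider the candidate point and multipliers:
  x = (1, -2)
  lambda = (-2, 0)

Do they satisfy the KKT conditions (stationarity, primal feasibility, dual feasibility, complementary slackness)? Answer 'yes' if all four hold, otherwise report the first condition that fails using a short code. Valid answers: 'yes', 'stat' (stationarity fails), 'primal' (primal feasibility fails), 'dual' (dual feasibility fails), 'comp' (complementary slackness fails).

Gradient of f: grad f(x) = Q x + c = (2, -6)
Constraint values g_i(x) = a_i^T x - b_i:
  g_1((1, -2)) = 0
  g_2((1, -2)) = -1
Stationarity residual: grad f(x) + sum_i lambda_i a_i = (0, 0)
  -> stationarity OK
Primal feasibility (all g_i <= 0): OK
Dual feasibility (all lambda_i >= 0): FAILS
Complementary slackness (lambda_i * g_i(x) = 0 for all i): OK

Verdict: the first failing condition is dual_feasibility -> dual.

dual


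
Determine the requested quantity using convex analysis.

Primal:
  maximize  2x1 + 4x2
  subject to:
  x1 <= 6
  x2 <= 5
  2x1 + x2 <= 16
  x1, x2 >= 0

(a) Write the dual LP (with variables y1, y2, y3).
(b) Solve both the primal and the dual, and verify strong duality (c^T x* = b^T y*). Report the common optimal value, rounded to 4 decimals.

The standard primal-dual pair for 'max c^T x s.t. A x <= b, x >= 0' is:
  Dual:  min b^T y  s.t.  A^T y >= c,  y >= 0.

So the dual LP is:
  minimize  6y1 + 5y2 + 16y3
  subject to:
    y1 + 2y3 >= 2
    y2 + y3 >= 4
    y1, y2, y3 >= 0

Solving the primal: x* = (5.5, 5).
  primal value c^T x* = 31.
Solving the dual: y* = (0, 3, 1).
  dual value b^T y* = 31.
Strong duality: c^T x* = b^T y*. Confirmed.

31


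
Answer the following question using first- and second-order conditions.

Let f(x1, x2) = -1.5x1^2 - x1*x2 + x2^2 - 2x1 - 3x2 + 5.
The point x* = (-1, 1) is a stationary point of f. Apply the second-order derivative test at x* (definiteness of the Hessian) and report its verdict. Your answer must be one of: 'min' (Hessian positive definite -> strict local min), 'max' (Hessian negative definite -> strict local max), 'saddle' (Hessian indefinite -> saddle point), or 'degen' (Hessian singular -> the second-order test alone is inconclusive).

Compute the Hessian H = grad^2 f:
  H = [[-3, -1], [-1, 2]]
Verify stationarity: grad f(x*) = H x* + g = (0, 0).
Eigenvalues of H: -3.1926, 2.1926.
Eigenvalues have mixed signs, so H is indefinite -> x* is a saddle point.

saddle


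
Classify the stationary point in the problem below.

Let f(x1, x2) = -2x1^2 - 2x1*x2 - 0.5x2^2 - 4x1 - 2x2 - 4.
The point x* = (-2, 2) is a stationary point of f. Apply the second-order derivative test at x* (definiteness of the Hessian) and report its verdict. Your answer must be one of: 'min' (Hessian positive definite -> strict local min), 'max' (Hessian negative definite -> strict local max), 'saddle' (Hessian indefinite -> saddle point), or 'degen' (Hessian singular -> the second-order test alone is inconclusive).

Compute the Hessian H = grad^2 f:
  H = [[-4, -2], [-2, -1]]
Verify stationarity: grad f(x*) = H x* + g = (0, 0).
Eigenvalues of H: -5, 0.
H has a zero eigenvalue (singular; negative semidefinite but not definite), so H is neither positive definite, negative definite, nor indefinite. The second-order test alone is inconclusive -> degen.
(Indeed, f is constant along the null direction of H through x*, so x* is not a strict local extremum.)

degen


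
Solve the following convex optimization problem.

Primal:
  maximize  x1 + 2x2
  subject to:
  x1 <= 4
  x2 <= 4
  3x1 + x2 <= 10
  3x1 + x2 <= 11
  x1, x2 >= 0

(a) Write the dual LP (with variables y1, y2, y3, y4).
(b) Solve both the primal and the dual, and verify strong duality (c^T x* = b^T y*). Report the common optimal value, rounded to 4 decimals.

The standard primal-dual pair for 'max c^T x s.t. A x <= b, x >= 0' is:
  Dual:  min b^T y  s.t.  A^T y >= c,  y >= 0.

So the dual LP is:
  minimize  4y1 + 4y2 + 10y3 + 11y4
  subject to:
    y1 + 3y3 + 3y4 >= 1
    y2 + y3 + y4 >= 2
    y1, y2, y3, y4 >= 0

Solving the primal: x* = (2, 4).
  primal value c^T x* = 10.
Solving the dual: y* = (0, 1.6667, 0.3333, 0).
  dual value b^T y* = 10.
Strong duality: c^T x* = b^T y*. Confirmed.

10


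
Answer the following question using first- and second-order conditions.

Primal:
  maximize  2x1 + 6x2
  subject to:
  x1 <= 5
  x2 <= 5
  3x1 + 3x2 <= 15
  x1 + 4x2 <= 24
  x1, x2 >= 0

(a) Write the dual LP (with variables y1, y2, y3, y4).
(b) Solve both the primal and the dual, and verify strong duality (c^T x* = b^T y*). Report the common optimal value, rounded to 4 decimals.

The standard primal-dual pair for 'max c^T x s.t. A x <= b, x >= 0' is:
  Dual:  min b^T y  s.t.  A^T y >= c,  y >= 0.

So the dual LP is:
  minimize  5y1 + 5y2 + 15y3 + 24y4
  subject to:
    y1 + 3y3 + y4 >= 2
    y2 + 3y3 + 4y4 >= 6
    y1, y2, y3, y4 >= 0

Solving the primal: x* = (0, 5).
  primal value c^T x* = 30.
Solving the dual: y* = (0, 4, 0.6667, 0).
  dual value b^T y* = 30.
Strong duality: c^T x* = b^T y*. Confirmed.

30


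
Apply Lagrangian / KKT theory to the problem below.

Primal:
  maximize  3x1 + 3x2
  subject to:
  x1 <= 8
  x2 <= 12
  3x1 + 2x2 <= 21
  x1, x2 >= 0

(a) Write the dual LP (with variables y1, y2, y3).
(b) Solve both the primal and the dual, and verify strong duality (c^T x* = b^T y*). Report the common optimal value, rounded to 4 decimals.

The standard primal-dual pair for 'max c^T x s.t. A x <= b, x >= 0' is:
  Dual:  min b^T y  s.t.  A^T y >= c,  y >= 0.

So the dual LP is:
  minimize  8y1 + 12y2 + 21y3
  subject to:
    y1 + 3y3 >= 3
    y2 + 2y3 >= 3
    y1, y2, y3 >= 0

Solving the primal: x* = (0, 10.5).
  primal value c^T x* = 31.5.
Solving the dual: y* = (0, 0, 1.5).
  dual value b^T y* = 31.5.
Strong duality: c^T x* = b^T y*. Confirmed.

31.5


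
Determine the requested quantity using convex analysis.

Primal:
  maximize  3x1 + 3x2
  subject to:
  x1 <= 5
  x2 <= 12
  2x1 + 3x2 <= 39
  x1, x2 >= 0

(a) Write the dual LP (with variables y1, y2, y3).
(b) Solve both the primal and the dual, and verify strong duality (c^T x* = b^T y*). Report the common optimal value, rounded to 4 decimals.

The standard primal-dual pair for 'max c^T x s.t. A x <= b, x >= 0' is:
  Dual:  min b^T y  s.t.  A^T y >= c,  y >= 0.

So the dual LP is:
  minimize  5y1 + 12y2 + 39y3
  subject to:
    y1 + 2y3 >= 3
    y2 + 3y3 >= 3
    y1, y2, y3 >= 0

Solving the primal: x* = (5, 9.6667).
  primal value c^T x* = 44.
Solving the dual: y* = (1, 0, 1).
  dual value b^T y* = 44.
Strong duality: c^T x* = b^T y*. Confirmed.

44


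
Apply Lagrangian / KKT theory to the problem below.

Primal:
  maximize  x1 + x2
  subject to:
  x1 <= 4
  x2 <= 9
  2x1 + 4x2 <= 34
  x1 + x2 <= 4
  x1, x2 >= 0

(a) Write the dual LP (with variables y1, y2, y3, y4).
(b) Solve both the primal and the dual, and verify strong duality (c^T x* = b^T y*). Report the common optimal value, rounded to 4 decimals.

The standard primal-dual pair for 'max c^T x s.t. A x <= b, x >= 0' is:
  Dual:  min b^T y  s.t.  A^T y >= c,  y >= 0.

So the dual LP is:
  minimize  4y1 + 9y2 + 34y3 + 4y4
  subject to:
    y1 + 2y3 + y4 >= 1
    y2 + 4y3 + y4 >= 1
    y1, y2, y3, y4 >= 0

Solving the primal: x* = (0, 4).
  primal value c^T x* = 4.
Solving the dual: y* = (0, 0, 0, 1).
  dual value b^T y* = 4.
Strong duality: c^T x* = b^T y*. Confirmed.

4


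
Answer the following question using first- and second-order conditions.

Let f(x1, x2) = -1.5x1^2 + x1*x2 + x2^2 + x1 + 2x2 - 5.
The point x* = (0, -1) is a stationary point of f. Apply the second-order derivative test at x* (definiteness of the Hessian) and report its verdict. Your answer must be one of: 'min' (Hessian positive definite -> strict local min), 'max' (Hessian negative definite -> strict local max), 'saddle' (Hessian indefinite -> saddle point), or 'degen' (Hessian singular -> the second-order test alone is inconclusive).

Compute the Hessian H = grad^2 f:
  H = [[-3, 1], [1, 2]]
Verify stationarity: grad f(x*) = H x* + g = (0, 0).
Eigenvalues of H: -3.1926, 2.1926.
Eigenvalues have mixed signs, so H is indefinite -> x* is a saddle point.

saddle


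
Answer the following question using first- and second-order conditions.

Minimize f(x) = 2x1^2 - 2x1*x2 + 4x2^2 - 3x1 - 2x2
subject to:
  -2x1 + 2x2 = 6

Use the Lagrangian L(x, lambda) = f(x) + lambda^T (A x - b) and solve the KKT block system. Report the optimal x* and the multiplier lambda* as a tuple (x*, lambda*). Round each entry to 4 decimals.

Form the Lagrangian:
  L(x, lambda) = (1/2) x^T Q x + c^T x + lambda^T (A x - b)
Stationarity (grad_x L = 0): Q x + c + A^T lambda = 0.
Primal feasibility: A x = b.

This gives the KKT block system:
  [ Q   A^T ] [ x     ]   [-c ]
  [ A    0  ] [ lambda ] = [ b ]

Solving the linear system:
  x*      = (-1.625, 1.375)
  lambda* = (-6.125)
  f(x*)   = 19.4375

x* = (-1.625, 1.375), lambda* = (-6.125)


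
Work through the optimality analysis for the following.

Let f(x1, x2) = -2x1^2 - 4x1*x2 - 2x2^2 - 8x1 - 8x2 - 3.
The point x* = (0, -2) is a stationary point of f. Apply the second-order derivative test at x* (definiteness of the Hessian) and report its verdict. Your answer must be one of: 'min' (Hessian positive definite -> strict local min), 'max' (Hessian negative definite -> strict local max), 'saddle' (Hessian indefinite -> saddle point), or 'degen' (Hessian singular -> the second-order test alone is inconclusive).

Compute the Hessian H = grad^2 f:
  H = [[-4, -4], [-4, -4]]
Verify stationarity: grad f(x*) = H x* + g = (0, 0).
Eigenvalues of H: -8, 0.
H has a zero eigenvalue (singular; negative semidefinite but not definite), so H is neither positive definite, negative definite, nor indefinite. The second-order test alone is inconclusive -> degen.
(Indeed, f is constant along the null direction of H through x*, so x* is not a strict local extremum.)

degen


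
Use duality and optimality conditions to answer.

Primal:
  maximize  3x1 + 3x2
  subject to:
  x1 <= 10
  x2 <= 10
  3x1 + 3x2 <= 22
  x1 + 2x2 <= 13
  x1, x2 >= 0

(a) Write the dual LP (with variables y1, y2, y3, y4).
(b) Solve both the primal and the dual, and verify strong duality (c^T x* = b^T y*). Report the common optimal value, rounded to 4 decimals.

The standard primal-dual pair for 'max c^T x s.t. A x <= b, x >= 0' is:
  Dual:  min b^T y  s.t.  A^T y >= c,  y >= 0.

So the dual LP is:
  minimize  10y1 + 10y2 + 22y3 + 13y4
  subject to:
    y1 + 3y3 + y4 >= 3
    y2 + 3y3 + 2y4 >= 3
    y1, y2, y3, y4 >= 0

Solving the primal: x* = (7.3333, 0).
  primal value c^T x* = 22.
Solving the dual: y* = (0, 0, 1, 0).
  dual value b^T y* = 22.
Strong duality: c^T x* = b^T y*. Confirmed.

22


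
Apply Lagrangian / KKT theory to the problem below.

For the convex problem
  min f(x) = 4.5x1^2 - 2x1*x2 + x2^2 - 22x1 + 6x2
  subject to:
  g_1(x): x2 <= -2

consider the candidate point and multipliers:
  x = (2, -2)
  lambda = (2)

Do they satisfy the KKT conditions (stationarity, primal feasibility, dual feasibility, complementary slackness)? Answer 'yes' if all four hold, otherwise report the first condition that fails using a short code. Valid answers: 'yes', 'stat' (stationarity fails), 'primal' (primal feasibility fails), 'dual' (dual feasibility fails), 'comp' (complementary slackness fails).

Gradient of f: grad f(x) = Q x + c = (0, -2)
Constraint values g_i(x) = a_i^T x - b_i:
  g_1((2, -2)) = 0
Stationarity residual: grad f(x) + sum_i lambda_i a_i = (0, 0)
  -> stationarity OK
Primal feasibility (all g_i <= 0): OK
Dual feasibility (all lambda_i >= 0): OK
Complementary slackness (lambda_i * g_i(x) = 0 for all i): OK

Verdict: yes, KKT holds.

yes


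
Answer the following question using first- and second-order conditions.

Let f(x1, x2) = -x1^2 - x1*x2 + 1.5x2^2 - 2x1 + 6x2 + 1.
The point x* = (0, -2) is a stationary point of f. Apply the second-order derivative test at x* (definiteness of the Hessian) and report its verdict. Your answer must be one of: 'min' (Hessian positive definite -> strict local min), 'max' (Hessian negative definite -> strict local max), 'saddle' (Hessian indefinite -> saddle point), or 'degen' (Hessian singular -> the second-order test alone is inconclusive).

Compute the Hessian H = grad^2 f:
  H = [[-2, -1], [-1, 3]]
Verify stationarity: grad f(x*) = H x* + g = (0, 0).
Eigenvalues of H: -2.1926, 3.1926.
Eigenvalues have mixed signs, so H is indefinite -> x* is a saddle point.

saddle


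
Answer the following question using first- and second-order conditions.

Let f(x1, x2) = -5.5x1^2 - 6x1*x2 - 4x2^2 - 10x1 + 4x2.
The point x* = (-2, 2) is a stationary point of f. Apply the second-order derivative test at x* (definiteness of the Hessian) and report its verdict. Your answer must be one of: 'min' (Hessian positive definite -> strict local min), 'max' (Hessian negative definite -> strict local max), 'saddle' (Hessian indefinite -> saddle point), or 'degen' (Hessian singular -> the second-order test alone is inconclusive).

Compute the Hessian H = grad^2 f:
  H = [[-11, -6], [-6, -8]]
Verify stationarity: grad f(x*) = H x* + g = (0, 0).
Eigenvalues of H: -15.6847, -3.3153.
Both eigenvalues < 0, so H is negative definite -> x* is a strict local max.

max


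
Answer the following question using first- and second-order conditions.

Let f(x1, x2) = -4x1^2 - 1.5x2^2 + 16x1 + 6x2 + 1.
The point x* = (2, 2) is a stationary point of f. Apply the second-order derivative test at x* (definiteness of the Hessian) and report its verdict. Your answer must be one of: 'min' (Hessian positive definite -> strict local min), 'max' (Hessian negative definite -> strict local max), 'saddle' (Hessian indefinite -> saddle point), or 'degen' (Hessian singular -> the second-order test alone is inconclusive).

Compute the Hessian H = grad^2 f:
  H = [[-8, 0], [0, -3]]
Verify stationarity: grad f(x*) = H x* + g = (0, 0).
Eigenvalues of H: -8, -3.
Both eigenvalues < 0, so H is negative definite -> x* is a strict local max.

max
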